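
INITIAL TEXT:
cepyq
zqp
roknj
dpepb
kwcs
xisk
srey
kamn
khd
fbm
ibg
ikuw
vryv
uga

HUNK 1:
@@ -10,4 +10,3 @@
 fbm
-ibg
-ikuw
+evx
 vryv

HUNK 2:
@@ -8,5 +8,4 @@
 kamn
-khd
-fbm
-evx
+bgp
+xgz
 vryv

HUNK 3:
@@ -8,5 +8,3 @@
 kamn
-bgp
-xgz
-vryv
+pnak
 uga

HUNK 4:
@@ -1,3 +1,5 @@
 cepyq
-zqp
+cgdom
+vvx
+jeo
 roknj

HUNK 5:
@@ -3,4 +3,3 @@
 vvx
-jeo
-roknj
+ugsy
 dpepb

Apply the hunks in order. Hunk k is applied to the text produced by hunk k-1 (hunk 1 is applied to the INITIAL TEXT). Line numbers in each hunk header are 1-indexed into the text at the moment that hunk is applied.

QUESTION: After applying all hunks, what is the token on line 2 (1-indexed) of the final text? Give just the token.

Answer: cgdom

Derivation:
Hunk 1: at line 10 remove [ibg,ikuw] add [evx] -> 13 lines: cepyq zqp roknj dpepb kwcs xisk srey kamn khd fbm evx vryv uga
Hunk 2: at line 8 remove [khd,fbm,evx] add [bgp,xgz] -> 12 lines: cepyq zqp roknj dpepb kwcs xisk srey kamn bgp xgz vryv uga
Hunk 3: at line 8 remove [bgp,xgz,vryv] add [pnak] -> 10 lines: cepyq zqp roknj dpepb kwcs xisk srey kamn pnak uga
Hunk 4: at line 1 remove [zqp] add [cgdom,vvx,jeo] -> 12 lines: cepyq cgdom vvx jeo roknj dpepb kwcs xisk srey kamn pnak uga
Hunk 5: at line 3 remove [jeo,roknj] add [ugsy] -> 11 lines: cepyq cgdom vvx ugsy dpepb kwcs xisk srey kamn pnak uga
Final line 2: cgdom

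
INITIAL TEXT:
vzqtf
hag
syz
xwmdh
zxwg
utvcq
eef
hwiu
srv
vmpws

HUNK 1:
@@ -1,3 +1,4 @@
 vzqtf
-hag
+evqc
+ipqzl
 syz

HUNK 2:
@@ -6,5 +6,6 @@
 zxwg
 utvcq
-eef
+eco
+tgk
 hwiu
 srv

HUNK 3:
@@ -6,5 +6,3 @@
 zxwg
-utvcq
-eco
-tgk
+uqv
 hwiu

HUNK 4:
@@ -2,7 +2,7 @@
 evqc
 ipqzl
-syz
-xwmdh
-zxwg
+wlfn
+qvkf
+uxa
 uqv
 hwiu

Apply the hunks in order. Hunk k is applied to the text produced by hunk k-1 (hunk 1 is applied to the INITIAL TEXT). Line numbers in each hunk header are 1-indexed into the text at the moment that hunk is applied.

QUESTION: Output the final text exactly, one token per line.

Answer: vzqtf
evqc
ipqzl
wlfn
qvkf
uxa
uqv
hwiu
srv
vmpws

Derivation:
Hunk 1: at line 1 remove [hag] add [evqc,ipqzl] -> 11 lines: vzqtf evqc ipqzl syz xwmdh zxwg utvcq eef hwiu srv vmpws
Hunk 2: at line 6 remove [eef] add [eco,tgk] -> 12 lines: vzqtf evqc ipqzl syz xwmdh zxwg utvcq eco tgk hwiu srv vmpws
Hunk 3: at line 6 remove [utvcq,eco,tgk] add [uqv] -> 10 lines: vzqtf evqc ipqzl syz xwmdh zxwg uqv hwiu srv vmpws
Hunk 4: at line 2 remove [syz,xwmdh,zxwg] add [wlfn,qvkf,uxa] -> 10 lines: vzqtf evqc ipqzl wlfn qvkf uxa uqv hwiu srv vmpws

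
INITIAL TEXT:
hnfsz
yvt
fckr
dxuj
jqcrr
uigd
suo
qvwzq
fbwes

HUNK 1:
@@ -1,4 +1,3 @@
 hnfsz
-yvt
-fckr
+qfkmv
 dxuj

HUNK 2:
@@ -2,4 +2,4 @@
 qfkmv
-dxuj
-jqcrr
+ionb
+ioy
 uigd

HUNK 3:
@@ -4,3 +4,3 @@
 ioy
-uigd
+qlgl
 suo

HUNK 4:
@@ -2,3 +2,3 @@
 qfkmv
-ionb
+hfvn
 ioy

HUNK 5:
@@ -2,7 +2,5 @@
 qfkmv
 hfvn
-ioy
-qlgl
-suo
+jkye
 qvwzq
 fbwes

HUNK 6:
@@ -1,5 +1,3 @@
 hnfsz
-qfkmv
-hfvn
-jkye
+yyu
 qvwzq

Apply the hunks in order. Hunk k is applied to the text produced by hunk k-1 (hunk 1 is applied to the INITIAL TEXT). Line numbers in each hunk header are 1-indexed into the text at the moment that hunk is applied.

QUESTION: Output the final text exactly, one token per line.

Hunk 1: at line 1 remove [yvt,fckr] add [qfkmv] -> 8 lines: hnfsz qfkmv dxuj jqcrr uigd suo qvwzq fbwes
Hunk 2: at line 2 remove [dxuj,jqcrr] add [ionb,ioy] -> 8 lines: hnfsz qfkmv ionb ioy uigd suo qvwzq fbwes
Hunk 3: at line 4 remove [uigd] add [qlgl] -> 8 lines: hnfsz qfkmv ionb ioy qlgl suo qvwzq fbwes
Hunk 4: at line 2 remove [ionb] add [hfvn] -> 8 lines: hnfsz qfkmv hfvn ioy qlgl suo qvwzq fbwes
Hunk 5: at line 2 remove [ioy,qlgl,suo] add [jkye] -> 6 lines: hnfsz qfkmv hfvn jkye qvwzq fbwes
Hunk 6: at line 1 remove [qfkmv,hfvn,jkye] add [yyu] -> 4 lines: hnfsz yyu qvwzq fbwes

Answer: hnfsz
yyu
qvwzq
fbwes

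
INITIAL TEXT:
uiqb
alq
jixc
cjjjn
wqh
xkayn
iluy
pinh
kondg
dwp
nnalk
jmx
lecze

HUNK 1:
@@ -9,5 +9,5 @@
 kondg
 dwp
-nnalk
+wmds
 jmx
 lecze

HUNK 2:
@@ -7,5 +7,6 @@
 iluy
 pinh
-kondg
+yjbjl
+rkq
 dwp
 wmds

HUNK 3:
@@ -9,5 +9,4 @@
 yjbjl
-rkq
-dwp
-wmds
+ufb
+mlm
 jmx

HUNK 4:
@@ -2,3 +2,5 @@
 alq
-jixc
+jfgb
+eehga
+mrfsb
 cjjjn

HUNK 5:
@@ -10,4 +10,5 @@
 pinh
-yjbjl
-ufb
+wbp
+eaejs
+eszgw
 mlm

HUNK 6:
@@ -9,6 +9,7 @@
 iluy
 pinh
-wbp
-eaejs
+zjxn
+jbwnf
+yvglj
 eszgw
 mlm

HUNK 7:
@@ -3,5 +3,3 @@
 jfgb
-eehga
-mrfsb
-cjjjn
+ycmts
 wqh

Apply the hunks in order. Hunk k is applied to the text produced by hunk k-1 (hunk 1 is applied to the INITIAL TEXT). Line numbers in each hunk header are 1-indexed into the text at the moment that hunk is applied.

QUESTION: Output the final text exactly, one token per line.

Answer: uiqb
alq
jfgb
ycmts
wqh
xkayn
iluy
pinh
zjxn
jbwnf
yvglj
eszgw
mlm
jmx
lecze

Derivation:
Hunk 1: at line 9 remove [nnalk] add [wmds] -> 13 lines: uiqb alq jixc cjjjn wqh xkayn iluy pinh kondg dwp wmds jmx lecze
Hunk 2: at line 7 remove [kondg] add [yjbjl,rkq] -> 14 lines: uiqb alq jixc cjjjn wqh xkayn iluy pinh yjbjl rkq dwp wmds jmx lecze
Hunk 3: at line 9 remove [rkq,dwp,wmds] add [ufb,mlm] -> 13 lines: uiqb alq jixc cjjjn wqh xkayn iluy pinh yjbjl ufb mlm jmx lecze
Hunk 4: at line 2 remove [jixc] add [jfgb,eehga,mrfsb] -> 15 lines: uiqb alq jfgb eehga mrfsb cjjjn wqh xkayn iluy pinh yjbjl ufb mlm jmx lecze
Hunk 5: at line 10 remove [yjbjl,ufb] add [wbp,eaejs,eszgw] -> 16 lines: uiqb alq jfgb eehga mrfsb cjjjn wqh xkayn iluy pinh wbp eaejs eszgw mlm jmx lecze
Hunk 6: at line 9 remove [wbp,eaejs] add [zjxn,jbwnf,yvglj] -> 17 lines: uiqb alq jfgb eehga mrfsb cjjjn wqh xkayn iluy pinh zjxn jbwnf yvglj eszgw mlm jmx lecze
Hunk 7: at line 3 remove [eehga,mrfsb,cjjjn] add [ycmts] -> 15 lines: uiqb alq jfgb ycmts wqh xkayn iluy pinh zjxn jbwnf yvglj eszgw mlm jmx lecze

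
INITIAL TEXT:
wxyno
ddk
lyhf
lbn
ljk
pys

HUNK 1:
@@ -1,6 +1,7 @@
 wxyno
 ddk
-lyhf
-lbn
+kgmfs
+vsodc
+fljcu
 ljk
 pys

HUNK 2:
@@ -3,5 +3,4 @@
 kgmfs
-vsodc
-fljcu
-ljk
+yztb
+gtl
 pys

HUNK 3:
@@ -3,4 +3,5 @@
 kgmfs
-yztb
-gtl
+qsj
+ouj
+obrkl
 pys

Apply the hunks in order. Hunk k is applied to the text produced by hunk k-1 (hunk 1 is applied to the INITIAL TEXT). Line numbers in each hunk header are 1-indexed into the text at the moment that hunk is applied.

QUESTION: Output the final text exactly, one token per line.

Hunk 1: at line 1 remove [lyhf,lbn] add [kgmfs,vsodc,fljcu] -> 7 lines: wxyno ddk kgmfs vsodc fljcu ljk pys
Hunk 2: at line 3 remove [vsodc,fljcu,ljk] add [yztb,gtl] -> 6 lines: wxyno ddk kgmfs yztb gtl pys
Hunk 3: at line 3 remove [yztb,gtl] add [qsj,ouj,obrkl] -> 7 lines: wxyno ddk kgmfs qsj ouj obrkl pys

Answer: wxyno
ddk
kgmfs
qsj
ouj
obrkl
pys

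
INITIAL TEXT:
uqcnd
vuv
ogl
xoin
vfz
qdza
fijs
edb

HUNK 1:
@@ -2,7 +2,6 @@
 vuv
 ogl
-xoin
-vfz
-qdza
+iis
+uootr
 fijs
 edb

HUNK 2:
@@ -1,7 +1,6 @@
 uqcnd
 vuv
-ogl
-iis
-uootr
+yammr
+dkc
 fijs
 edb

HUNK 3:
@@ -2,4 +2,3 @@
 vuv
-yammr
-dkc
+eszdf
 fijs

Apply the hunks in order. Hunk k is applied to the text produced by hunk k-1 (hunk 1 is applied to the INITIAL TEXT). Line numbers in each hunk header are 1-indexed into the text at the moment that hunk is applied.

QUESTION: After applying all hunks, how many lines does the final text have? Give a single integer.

Answer: 5

Derivation:
Hunk 1: at line 2 remove [xoin,vfz,qdza] add [iis,uootr] -> 7 lines: uqcnd vuv ogl iis uootr fijs edb
Hunk 2: at line 1 remove [ogl,iis,uootr] add [yammr,dkc] -> 6 lines: uqcnd vuv yammr dkc fijs edb
Hunk 3: at line 2 remove [yammr,dkc] add [eszdf] -> 5 lines: uqcnd vuv eszdf fijs edb
Final line count: 5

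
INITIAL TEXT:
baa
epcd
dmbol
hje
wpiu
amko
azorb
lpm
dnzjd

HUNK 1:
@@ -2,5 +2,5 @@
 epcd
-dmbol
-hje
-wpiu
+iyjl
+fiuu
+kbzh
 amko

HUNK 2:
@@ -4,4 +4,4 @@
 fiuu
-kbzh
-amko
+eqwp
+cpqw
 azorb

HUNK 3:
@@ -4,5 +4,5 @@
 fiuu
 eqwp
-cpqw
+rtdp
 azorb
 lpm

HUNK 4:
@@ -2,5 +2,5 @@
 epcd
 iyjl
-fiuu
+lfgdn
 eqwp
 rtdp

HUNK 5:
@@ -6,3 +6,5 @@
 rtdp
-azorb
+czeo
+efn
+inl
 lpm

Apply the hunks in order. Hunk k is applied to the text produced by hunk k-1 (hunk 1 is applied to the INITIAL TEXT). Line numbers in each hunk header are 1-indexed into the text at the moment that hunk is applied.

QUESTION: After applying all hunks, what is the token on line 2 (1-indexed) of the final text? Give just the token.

Hunk 1: at line 2 remove [dmbol,hje,wpiu] add [iyjl,fiuu,kbzh] -> 9 lines: baa epcd iyjl fiuu kbzh amko azorb lpm dnzjd
Hunk 2: at line 4 remove [kbzh,amko] add [eqwp,cpqw] -> 9 lines: baa epcd iyjl fiuu eqwp cpqw azorb lpm dnzjd
Hunk 3: at line 4 remove [cpqw] add [rtdp] -> 9 lines: baa epcd iyjl fiuu eqwp rtdp azorb lpm dnzjd
Hunk 4: at line 2 remove [fiuu] add [lfgdn] -> 9 lines: baa epcd iyjl lfgdn eqwp rtdp azorb lpm dnzjd
Hunk 5: at line 6 remove [azorb] add [czeo,efn,inl] -> 11 lines: baa epcd iyjl lfgdn eqwp rtdp czeo efn inl lpm dnzjd
Final line 2: epcd

Answer: epcd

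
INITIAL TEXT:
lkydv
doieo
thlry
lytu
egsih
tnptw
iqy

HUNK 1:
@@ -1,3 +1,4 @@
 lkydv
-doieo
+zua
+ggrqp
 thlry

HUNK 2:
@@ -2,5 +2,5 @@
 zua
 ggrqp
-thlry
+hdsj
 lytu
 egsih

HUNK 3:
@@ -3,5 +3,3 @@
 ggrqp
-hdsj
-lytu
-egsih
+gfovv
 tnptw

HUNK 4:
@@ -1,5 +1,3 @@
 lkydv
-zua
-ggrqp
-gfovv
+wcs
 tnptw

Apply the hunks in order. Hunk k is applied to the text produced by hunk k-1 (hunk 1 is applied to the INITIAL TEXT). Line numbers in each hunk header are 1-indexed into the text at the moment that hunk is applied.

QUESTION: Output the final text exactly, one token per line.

Answer: lkydv
wcs
tnptw
iqy

Derivation:
Hunk 1: at line 1 remove [doieo] add [zua,ggrqp] -> 8 lines: lkydv zua ggrqp thlry lytu egsih tnptw iqy
Hunk 2: at line 2 remove [thlry] add [hdsj] -> 8 lines: lkydv zua ggrqp hdsj lytu egsih tnptw iqy
Hunk 3: at line 3 remove [hdsj,lytu,egsih] add [gfovv] -> 6 lines: lkydv zua ggrqp gfovv tnptw iqy
Hunk 4: at line 1 remove [zua,ggrqp,gfovv] add [wcs] -> 4 lines: lkydv wcs tnptw iqy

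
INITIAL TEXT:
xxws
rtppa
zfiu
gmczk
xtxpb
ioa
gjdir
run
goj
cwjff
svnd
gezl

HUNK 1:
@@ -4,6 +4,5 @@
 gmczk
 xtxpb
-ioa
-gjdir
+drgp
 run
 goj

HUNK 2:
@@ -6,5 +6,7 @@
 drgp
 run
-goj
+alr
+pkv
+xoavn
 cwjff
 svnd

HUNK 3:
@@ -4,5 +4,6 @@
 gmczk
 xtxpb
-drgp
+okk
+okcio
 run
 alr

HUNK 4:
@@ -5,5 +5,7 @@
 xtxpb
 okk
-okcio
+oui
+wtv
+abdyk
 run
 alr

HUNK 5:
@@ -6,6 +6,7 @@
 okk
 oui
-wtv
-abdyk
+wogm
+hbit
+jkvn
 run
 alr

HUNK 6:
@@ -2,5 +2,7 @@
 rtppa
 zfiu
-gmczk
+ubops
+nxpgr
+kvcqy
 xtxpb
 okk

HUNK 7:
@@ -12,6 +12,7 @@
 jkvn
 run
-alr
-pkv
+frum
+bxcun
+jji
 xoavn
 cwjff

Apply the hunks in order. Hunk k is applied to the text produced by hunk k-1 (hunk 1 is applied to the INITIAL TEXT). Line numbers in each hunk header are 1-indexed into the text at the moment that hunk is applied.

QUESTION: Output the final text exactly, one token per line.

Hunk 1: at line 4 remove [ioa,gjdir] add [drgp] -> 11 lines: xxws rtppa zfiu gmczk xtxpb drgp run goj cwjff svnd gezl
Hunk 2: at line 6 remove [goj] add [alr,pkv,xoavn] -> 13 lines: xxws rtppa zfiu gmczk xtxpb drgp run alr pkv xoavn cwjff svnd gezl
Hunk 3: at line 4 remove [drgp] add [okk,okcio] -> 14 lines: xxws rtppa zfiu gmczk xtxpb okk okcio run alr pkv xoavn cwjff svnd gezl
Hunk 4: at line 5 remove [okcio] add [oui,wtv,abdyk] -> 16 lines: xxws rtppa zfiu gmczk xtxpb okk oui wtv abdyk run alr pkv xoavn cwjff svnd gezl
Hunk 5: at line 6 remove [wtv,abdyk] add [wogm,hbit,jkvn] -> 17 lines: xxws rtppa zfiu gmczk xtxpb okk oui wogm hbit jkvn run alr pkv xoavn cwjff svnd gezl
Hunk 6: at line 2 remove [gmczk] add [ubops,nxpgr,kvcqy] -> 19 lines: xxws rtppa zfiu ubops nxpgr kvcqy xtxpb okk oui wogm hbit jkvn run alr pkv xoavn cwjff svnd gezl
Hunk 7: at line 12 remove [alr,pkv] add [frum,bxcun,jji] -> 20 lines: xxws rtppa zfiu ubops nxpgr kvcqy xtxpb okk oui wogm hbit jkvn run frum bxcun jji xoavn cwjff svnd gezl

Answer: xxws
rtppa
zfiu
ubops
nxpgr
kvcqy
xtxpb
okk
oui
wogm
hbit
jkvn
run
frum
bxcun
jji
xoavn
cwjff
svnd
gezl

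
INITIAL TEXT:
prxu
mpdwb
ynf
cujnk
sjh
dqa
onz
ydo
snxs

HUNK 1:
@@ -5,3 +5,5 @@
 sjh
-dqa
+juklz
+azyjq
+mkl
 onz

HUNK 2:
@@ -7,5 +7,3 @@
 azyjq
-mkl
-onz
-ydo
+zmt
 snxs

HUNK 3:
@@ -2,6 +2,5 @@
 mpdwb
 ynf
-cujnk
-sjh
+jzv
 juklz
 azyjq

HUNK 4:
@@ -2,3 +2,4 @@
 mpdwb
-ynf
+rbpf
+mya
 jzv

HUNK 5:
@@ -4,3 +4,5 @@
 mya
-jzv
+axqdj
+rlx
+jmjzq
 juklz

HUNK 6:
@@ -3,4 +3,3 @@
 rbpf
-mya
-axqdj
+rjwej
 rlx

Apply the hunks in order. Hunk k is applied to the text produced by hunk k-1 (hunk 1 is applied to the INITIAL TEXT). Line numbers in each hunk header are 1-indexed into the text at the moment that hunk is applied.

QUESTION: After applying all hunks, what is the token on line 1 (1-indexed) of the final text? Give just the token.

Hunk 1: at line 5 remove [dqa] add [juklz,azyjq,mkl] -> 11 lines: prxu mpdwb ynf cujnk sjh juklz azyjq mkl onz ydo snxs
Hunk 2: at line 7 remove [mkl,onz,ydo] add [zmt] -> 9 lines: prxu mpdwb ynf cujnk sjh juklz azyjq zmt snxs
Hunk 3: at line 2 remove [cujnk,sjh] add [jzv] -> 8 lines: prxu mpdwb ynf jzv juklz azyjq zmt snxs
Hunk 4: at line 2 remove [ynf] add [rbpf,mya] -> 9 lines: prxu mpdwb rbpf mya jzv juklz azyjq zmt snxs
Hunk 5: at line 4 remove [jzv] add [axqdj,rlx,jmjzq] -> 11 lines: prxu mpdwb rbpf mya axqdj rlx jmjzq juklz azyjq zmt snxs
Hunk 6: at line 3 remove [mya,axqdj] add [rjwej] -> 10 lines: prxu mpdwb rbpf rjwej rlx jmjzq juklz azyjq zmt snxs
Final line 1: prxu

Answer: prxu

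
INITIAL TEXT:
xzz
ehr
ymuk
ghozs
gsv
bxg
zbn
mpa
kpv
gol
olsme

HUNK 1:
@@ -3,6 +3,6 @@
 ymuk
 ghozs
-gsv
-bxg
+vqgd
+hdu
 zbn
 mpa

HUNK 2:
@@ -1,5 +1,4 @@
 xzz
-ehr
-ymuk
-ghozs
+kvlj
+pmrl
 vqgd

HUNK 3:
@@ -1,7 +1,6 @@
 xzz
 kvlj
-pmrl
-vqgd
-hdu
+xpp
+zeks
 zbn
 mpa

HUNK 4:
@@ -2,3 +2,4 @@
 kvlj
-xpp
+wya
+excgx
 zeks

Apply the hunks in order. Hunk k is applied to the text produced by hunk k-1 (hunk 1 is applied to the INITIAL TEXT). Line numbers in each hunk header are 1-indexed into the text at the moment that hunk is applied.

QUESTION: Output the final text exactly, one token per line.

Answer: xzz
kvlj
wya
excgx
zeks
zbn
mpa
kpv
gol
olsme

Derivation:
Hunk 1: at line 3 remove [gsv,bxg] add [vqgd,hdu] -> 11 lines: xzz ehr ymuk ghozs vqgd hdu zbn mpa kpv gol olsme
Hunk 2: at line 1 remove [ehr,ymuk,ghozs] add [kvlj,pmrl] -> 10 lines: xzz kvlj pmrl vqgd hdu zbn mpa kpv gol olsme
Hunk 3: at line 1 remove [pmrl,vqgd,hdu] add [xpp,zeks] -> 9 lines: xzz kvlj xpp zeks zbn mpa kpv gol olsme
Hunk 4: at line 2 remove [xpp] add [wya,excgx] -> 10 lines: xzz kvlj wya excgx zeks zbn mpa kpv gol olsme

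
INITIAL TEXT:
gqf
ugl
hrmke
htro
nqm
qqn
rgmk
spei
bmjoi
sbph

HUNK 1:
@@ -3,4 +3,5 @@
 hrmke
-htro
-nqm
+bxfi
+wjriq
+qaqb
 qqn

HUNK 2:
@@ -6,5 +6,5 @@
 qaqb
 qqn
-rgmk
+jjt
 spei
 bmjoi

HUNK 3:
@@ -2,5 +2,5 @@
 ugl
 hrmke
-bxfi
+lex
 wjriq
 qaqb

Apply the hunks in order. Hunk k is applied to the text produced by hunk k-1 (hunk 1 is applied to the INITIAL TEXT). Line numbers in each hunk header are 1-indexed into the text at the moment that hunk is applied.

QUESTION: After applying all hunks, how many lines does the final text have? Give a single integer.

Hunk 1: at line 3 remove [htro,nqm] add [bxfi,wjriq,qaqb] -> 11 lines: gqf ugl hrmke bxfi wjriq qaqb qqn rgmk spei bmjoi sbph
Hunk 2: at line 6 remove [rgmk] add [jjt] -> 11 lines: gqf ugl hrmke bxfi wjriq qaqb qqn jjt spei bmjoi sbph
Hunk 3: at line 2 remove [bxfi] add [lex] -> 11 lines: gqf ugl hrmke lex wjriq qaqb qqn jjt spei bmjoi sbph
Final line count: 11

Answer: 11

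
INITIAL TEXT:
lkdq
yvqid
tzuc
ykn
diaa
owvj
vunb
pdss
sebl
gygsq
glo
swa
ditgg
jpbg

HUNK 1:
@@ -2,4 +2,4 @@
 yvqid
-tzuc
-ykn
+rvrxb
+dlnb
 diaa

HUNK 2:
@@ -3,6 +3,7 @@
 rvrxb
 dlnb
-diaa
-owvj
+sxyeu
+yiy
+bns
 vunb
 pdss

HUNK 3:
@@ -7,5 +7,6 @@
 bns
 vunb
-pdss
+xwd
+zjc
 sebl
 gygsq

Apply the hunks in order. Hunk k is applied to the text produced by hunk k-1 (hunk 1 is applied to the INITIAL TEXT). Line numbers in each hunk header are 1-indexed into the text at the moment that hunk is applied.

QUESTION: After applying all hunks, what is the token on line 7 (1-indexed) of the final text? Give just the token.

Answer: bns

Derivation:
Hunk 1: at line 2 remove [tzuc,ykn] add [rvrxb,dlnb] -> 14 lines: lkdq yvqid rvrxb dlnb diaa owvj vunb pdss sebl gygsq glo swa ditgg jpbg
Hunk 2: at line 3 remove [diaa,owvj] add [sxyeu,yiy,bns] -> 15 lines: lkdq yvqid rvrxb dlnb sxyeu yiy bns vunb pdss sebl gygsq glo swa ditgg jpbg
Hunk 3: at line 7 remove [pdss] add [xwd,zjc] -> 16 lines: lkdq yvqid rvrxb dlnb sxyeu yiy bns vunb xwd zjc sebl gygsq glo swa ditgg jpbg
Final line 7: bns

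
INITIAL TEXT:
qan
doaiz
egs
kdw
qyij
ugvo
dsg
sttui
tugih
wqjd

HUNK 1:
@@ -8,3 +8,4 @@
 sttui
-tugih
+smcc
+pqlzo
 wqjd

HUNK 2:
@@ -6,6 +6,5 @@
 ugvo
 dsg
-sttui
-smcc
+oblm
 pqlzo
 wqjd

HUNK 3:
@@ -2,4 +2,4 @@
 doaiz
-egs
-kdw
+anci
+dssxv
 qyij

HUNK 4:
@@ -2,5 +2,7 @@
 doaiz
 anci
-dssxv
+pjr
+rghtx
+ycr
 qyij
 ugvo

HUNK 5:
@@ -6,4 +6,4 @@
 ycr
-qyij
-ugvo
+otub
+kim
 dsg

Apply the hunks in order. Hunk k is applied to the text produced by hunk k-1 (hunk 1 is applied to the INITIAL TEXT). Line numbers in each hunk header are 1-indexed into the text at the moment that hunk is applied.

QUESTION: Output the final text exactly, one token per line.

Answer: qan
doaiz
anci
pjr
rghtx
ycr
otub
kim
dsg
oblm
pqlzo
wqjd

Derivation:
Hunk 1: at line 8 remove [tugih] add [smcc,pqlzo] -> 11 lines: qan doaiz egs kdw qyij ugvo dsg sttui smcc pqlzo wqjd
Hunk 2: at line 6 remove [sttui,smcc] add [oblm] -> 10 lines: qan doaiz egs kdw qyij ugvo dsg oblm pqlzo wqjd
Hunk 3: at line 2 remove [egs,kdw] add [anci,dssxv] -> 10 lines: qan doaiz anci dssxv qyij ugvo dsg oblm pqlzo wqjd
Hunk 4: at line 2 remove [dssxv] add [pjr,rghtx,ycr] -> 12 lines: qan doaiz anci pjr rghtx ycr qyij ugvo dsg oblm pqlzo wqjd
Hunk 5: at line 6 remove [qyij,ugvo] add [otub,kim] -> 12 lines: qan doaiz anci pjr rghtx ycr otub kim dsg oblm pqlzo wqjd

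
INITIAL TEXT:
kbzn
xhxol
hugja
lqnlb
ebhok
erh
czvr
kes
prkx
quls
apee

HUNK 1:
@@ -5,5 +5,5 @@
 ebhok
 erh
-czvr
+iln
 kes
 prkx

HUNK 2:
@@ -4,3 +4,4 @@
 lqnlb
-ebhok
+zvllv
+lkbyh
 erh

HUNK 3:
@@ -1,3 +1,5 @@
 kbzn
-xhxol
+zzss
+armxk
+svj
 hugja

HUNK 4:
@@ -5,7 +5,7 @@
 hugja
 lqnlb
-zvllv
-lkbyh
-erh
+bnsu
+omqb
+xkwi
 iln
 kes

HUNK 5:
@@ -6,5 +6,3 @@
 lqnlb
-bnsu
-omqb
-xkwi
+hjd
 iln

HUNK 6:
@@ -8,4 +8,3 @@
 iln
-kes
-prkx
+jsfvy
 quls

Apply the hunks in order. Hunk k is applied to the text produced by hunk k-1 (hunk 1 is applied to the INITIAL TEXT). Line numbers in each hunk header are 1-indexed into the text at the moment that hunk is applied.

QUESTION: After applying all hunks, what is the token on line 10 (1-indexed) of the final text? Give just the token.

Answer: quls

Derivation:
Hunk 1: at line 5 remove [czvr] add [iln] -> 11 lines: kbzn xhxol hugja lqnlb ebhok erh iln kes prkx quls apee
Hunk 2: at line 4 remove [ebhok] add [zvllv,lkbyh] -> 12 lines: kbzn xhxol hugja lqnlb zvllv lkbyh erh iln kes prkx quls apee
Hunk 3: at line 1 remove [xhxol] add [zzss,armxk,svj] -> 14 lines: kbzn zzss armxk svj hugja lqnlb zvllv lkbyh erh iln kes prkx quls apee
Hunk 4: at line 5 remove [zvllv,lkbyh,erh] add [bnsu,omqb,xkwi] -> 14 lines: kbzn zzss armxk svj hugja lqnlb bnsu omqb xkwi iln kes prkx quls apee
Hunk 5: at line 6 remove [bnsu,omqb,xkwi] add [hjd] -> 12 lines: kbzn zzss armxk svj hugja lqnlb hjd iln kes prkx quls apee
Hunk 6: at line 8 remove [kes,prkx] add [jsfvy] -> 11 lines: kbzn zzss armxk svj hugja lqnlb hjd iln jsfvy quls apee
Final line 10: quls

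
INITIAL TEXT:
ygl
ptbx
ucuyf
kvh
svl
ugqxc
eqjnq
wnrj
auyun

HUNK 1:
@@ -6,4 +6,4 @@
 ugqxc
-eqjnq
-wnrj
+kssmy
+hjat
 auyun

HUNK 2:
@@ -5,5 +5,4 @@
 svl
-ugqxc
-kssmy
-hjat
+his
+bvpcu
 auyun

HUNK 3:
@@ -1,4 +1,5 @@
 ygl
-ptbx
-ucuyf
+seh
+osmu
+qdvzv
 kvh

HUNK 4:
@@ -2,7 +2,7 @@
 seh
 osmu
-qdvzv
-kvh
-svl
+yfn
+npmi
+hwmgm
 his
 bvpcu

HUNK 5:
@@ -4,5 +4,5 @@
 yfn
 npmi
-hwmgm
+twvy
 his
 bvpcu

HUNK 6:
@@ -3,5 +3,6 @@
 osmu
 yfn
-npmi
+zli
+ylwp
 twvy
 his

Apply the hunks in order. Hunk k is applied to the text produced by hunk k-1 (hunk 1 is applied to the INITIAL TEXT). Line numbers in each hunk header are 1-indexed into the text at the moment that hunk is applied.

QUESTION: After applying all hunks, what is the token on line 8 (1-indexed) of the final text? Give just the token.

Answer: his

Derivation:
Hunk 1: at line 6 remove [eqjnq,wnrj] add [kssmy,hjat] -> 9 lines: ygl ptbx ucuyf kvh svl ugqxc kssmy hjat auyun
Hunk 2: at line 5 remove [ugqxc,kssmy,hjat] add [his,bvpcu] -> 8 lines: ygl ptbx ucuyf kvh svl his bvpcu auyun
Hunk 3: at line 1 remove [ptbx,ucuyf] add [seh,osmu,qdvzv] -> 9 lines: ygl seh osmu qdvzv kvh svl his bvpcu auyun
Hunk 4: at line 2 remove [qdvzv,kvh,svl] add [yfn,npmi,hwmgm] -> 9 lines: ygl seh osmu yfn npmi hwmgm his bvpcu auyun
Hunk 5: at line 4 remove [hwmgm] add [twvy] -> 9 lines: ygl seh osmu yfn npmi twvy his bvpcu auyun
Hunk 6: at line 3 remove [npmi] add [zli,ylwp] -> 10 lines: ygl seh osmu yfn zli ylwp twvy his bvpcu auyun
Final line 8: his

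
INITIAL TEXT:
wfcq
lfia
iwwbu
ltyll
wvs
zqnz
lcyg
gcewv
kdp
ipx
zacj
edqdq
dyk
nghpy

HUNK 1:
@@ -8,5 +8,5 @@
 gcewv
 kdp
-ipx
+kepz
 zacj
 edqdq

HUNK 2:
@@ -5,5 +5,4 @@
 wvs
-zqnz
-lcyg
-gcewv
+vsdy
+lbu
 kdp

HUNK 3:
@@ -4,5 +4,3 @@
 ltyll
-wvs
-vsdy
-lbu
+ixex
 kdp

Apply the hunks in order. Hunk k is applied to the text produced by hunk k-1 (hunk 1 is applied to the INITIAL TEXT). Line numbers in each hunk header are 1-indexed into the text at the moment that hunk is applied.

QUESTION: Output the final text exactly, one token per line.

Hunk 1: at line 8 remove [ipx] add [kepz] -> 14 lines: wfcq lfia iwwbu ltyll wvs zqnz lcyg gcewv kdp kepz zacj edqdq dyk nghpy
Hunk 2: at line 5 remove [zqnz,lcyg,gcewv] add [vsdy,lbu] -> 13 lines: wfcq lfia iwwbu ltyll wvs vsdy lbu kdp kepz zacj edqdq dyk nghpy
Hunk 3: at line 4 remove [wvs,vsdy,lbu] add [ixex] -> 11 lines: wfcq lfia iwwbu ltyll ixex kdp kepz zacj edqdq dyk nghpy

Answer: wfcq
lfia
iwwbu
ltyll
ixex
kdp
kepz
zacj
edqdq
dyk
nghpy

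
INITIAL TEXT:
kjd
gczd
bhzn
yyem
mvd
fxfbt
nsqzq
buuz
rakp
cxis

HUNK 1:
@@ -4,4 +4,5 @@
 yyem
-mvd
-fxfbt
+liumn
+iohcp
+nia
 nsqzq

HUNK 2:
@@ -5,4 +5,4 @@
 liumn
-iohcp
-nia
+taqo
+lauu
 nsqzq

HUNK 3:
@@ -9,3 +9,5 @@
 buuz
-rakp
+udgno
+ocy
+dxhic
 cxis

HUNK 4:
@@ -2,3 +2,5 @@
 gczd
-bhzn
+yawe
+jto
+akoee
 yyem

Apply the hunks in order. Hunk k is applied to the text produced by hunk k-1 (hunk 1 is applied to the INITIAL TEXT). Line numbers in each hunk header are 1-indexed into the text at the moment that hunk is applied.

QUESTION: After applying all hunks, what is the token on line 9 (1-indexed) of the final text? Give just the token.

Hunk 1: at line 4 remove [mvd,fxfbt] add [liumn,iohcp,nia] -> 11 lines: kjd gczd bhzn yyem liumn iohcp nia nsqzq buuz rakp cxis
Hunk 2: at line 5 remove [iohcp,nia] add [taqo,lauu] -> 11 lines: kjd gczd bhzn yyem liumn taqo lauu nsqzq buuz rakp cxis
Hunk 3: at line 9 remove [rakp] add [udgno,ocy,dxhic] -> 13 lines: kjd gczd bhzn yyem liumn taqo lauu nsqzq buuz udgno ocy dxhic cxis
Hunk 4: at line 2 remove [bhzn] add [yawe,jto,akoee] -> 15 lines: kjd gczd yawe jto akoee yyem liumn taqo lauu nsqzq buuz udgno ocy dxhic cxis
Final line 9: lauu

Answer: lauu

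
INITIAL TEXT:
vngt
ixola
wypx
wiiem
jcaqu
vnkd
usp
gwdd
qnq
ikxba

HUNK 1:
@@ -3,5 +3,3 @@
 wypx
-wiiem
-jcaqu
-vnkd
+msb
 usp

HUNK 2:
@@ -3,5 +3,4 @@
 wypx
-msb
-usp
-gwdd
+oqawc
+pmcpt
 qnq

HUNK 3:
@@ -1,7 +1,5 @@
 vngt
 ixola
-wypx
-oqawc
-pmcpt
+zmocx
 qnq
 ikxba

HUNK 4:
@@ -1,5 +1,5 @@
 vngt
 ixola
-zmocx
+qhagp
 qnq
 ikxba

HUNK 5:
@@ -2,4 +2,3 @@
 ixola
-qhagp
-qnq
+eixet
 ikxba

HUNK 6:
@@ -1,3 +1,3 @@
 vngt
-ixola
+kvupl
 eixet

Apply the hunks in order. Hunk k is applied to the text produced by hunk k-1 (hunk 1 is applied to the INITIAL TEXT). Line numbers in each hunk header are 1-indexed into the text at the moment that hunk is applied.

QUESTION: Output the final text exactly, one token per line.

Hunk 1: at line 3 remove [wiiem,jcaqu,vnkd] add [msb] -> 8 lines: vngt ixola wypx msb usp gwdd qnq ikxba
Hunk 2: at line 3 remove [msb,usp,gwdd] add [oqawc,pmcpt] -> 7 lines: vngt ixola wypx oqawc pmcpt qnq ikxba
Hunk 3: at line 1 remove [wypx,oqawc,pmcpt] add [zmocx] -> 5 lines: vngt ixola zmocx qnq ikxba
Hunk 4: at line 1 remove [zmocx] add [qhagp] -> 5 lines: vngt ixola qhagp qnq ikxba
Hunk 5: at line 2 remove [qhagp,qnq] add [eixet] -> 4 lines: vngt ixola eixet ikxba
Hunk 6: at line 1 remove [ixola] add [kvupl] -> 4 lines: vngt kvupl eixet ikxba

Answer: vngt
kvupl
eixet
ikxba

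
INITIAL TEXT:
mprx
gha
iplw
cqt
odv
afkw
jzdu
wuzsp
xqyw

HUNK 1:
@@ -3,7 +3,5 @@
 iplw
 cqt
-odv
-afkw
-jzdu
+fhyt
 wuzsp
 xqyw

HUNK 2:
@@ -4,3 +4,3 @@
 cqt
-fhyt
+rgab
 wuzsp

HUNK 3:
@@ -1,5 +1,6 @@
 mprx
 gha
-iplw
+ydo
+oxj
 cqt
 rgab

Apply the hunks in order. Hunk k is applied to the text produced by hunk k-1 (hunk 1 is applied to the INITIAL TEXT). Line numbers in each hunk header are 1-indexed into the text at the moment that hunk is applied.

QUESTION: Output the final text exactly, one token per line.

Answer: mprx
gha
ydo
oxj
cqt
rgab
wuzsp
xqyw

Derivation:
Hunk 1: at line 3 remove [odv,afkw,jzdu] add [fhyt] -> 7 lines: mprx gha iplw cqt fhyt wuzsp xqyw
Hunk 2: at line 4 remove [fhyt] add [rgab] -> 7 lines: mprx gha iplw cqt rgab wuzsp xqyw
Hunk 3: at line 1 remove [iplw] add [ydo,oxj] -> 8 lines: mprx gha ydo oxj cqt rgab wuzsp xqyw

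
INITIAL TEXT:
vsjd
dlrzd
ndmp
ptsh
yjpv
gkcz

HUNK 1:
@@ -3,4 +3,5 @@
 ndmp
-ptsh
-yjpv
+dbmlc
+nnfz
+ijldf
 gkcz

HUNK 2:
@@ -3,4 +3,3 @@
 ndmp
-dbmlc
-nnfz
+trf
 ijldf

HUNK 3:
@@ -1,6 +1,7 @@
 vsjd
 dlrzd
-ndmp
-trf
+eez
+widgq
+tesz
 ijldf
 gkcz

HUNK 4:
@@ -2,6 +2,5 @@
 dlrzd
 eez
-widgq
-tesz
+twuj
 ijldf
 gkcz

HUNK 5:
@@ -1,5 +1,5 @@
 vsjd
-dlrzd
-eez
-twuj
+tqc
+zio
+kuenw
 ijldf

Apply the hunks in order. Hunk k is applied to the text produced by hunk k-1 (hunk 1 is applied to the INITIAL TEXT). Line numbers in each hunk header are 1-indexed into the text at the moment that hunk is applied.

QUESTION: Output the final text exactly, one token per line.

Answer: vsjd
tqc
zio
kuenw
ijldf
gkcz

Derivation:
Hunk 1: at line 3 remove [ptsh,yjpv] add [dbmlc,nnfz,ijldf] -> 7 lines: vsjd dlrzd ndmp dbmlc nnfz ijldf gkcz
Hunk 2: at line 3 remove [dbmlc,nnfz] add [trf] -> 6 lines: vsjd dlrzd ndmp trf ijldf gkcz
Hunk 3: at line 1 remove [ndmp,trf] add [eez,widgq,tesz] -> 7 lines: vsjd dlrzd eez widgq tesz ijldf gkcz
Hunk 4: at line 2 remove [widgq,tesz] add [twuj] -> 6 lines: vsjd dlrzd eez twuj ijldf gkcz
Hunk 5: at line 1 remove [dlrzd,eez,twuj] add [tqc,zio,kuenw] -> 6 lines: vsjd tqc zio kuenw ijldf gkcz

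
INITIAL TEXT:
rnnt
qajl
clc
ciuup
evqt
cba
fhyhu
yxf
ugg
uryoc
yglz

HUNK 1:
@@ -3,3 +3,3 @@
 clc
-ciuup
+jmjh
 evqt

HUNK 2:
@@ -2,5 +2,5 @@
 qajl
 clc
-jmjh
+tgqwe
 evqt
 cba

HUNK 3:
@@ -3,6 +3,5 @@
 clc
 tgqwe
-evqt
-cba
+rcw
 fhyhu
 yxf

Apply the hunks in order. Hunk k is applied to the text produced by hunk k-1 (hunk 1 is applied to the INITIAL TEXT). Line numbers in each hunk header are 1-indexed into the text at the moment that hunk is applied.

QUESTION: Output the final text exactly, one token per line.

Hunk 1: at line 3 remove [ciuup] add [jmjh] -> 11 lines: rnnt qajl clc jmjh evqt cba fhyhu yxf ugg uryoc yglz
Hunk 2: at line 2 remove [jmjh] add [tgqwe] -> 11 lines: rnnt qajl clc tgqwe evqt cba fhyhu yxf ugg uryoc yglz
Hunk 3: at line 3 remove [evqt,cba] add [rcw] -> 10 lines: rnnt qajl clc tgqwe rcw fhyhu yxf ugg uryoc yglz

Answer: rnnt
qajl
clc
tgqwe
rcw
fhyhu
yxf
ugg
uryoc
yglz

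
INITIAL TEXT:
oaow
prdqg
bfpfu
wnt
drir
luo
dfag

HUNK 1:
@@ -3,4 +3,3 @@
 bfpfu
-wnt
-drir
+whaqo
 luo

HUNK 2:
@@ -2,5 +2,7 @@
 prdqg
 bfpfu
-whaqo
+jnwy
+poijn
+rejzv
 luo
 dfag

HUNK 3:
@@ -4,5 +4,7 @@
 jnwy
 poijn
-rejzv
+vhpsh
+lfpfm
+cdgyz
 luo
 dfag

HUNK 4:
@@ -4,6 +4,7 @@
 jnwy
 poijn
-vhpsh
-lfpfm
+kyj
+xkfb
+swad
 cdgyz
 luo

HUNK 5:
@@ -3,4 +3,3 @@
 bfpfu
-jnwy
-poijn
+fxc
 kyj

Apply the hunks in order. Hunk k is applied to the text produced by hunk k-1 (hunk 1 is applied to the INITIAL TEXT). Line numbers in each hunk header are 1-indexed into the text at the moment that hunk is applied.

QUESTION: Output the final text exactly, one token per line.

Hunk 1: at line 3 remove [wnt,drir] add [whaqo] -> 6 lines: oaow prdqg bfpfu whaqo luo dfag
Hunk 2: at line 2 remove [whaqo] add [jnwy,poijn,rejzv] -> 8 lines: oaow prdqg bfpfu jnwy poijn rejzv luo dfag
Hunk 3: at line 4 remove [rejzv] add [vhpsh,lfpfm,cdgyz] -> 10 lines: oaow prdqg bfpfu jnwy poijn vhpsh lfpfm cdgyz luo dfag
Hunk 4: at line 4 remove [vhpsh,lfpfm] add [kyj,xkfb,swad] -> 11 lines: oaow prdqg bfpfu jnwy poijn kyj xkfb swad cdgyz luo dfag
Hunk 5: at line 3 remove [jnwy,poijn] add [fxc] -> 10 lines: oaow prdqg bfpfu fxc kyj xkfb swad cdgyz luo dfag

Answer: oaow
prdqg
bfpfu
fxc
kyj
xkfb
swad
cdgyz
luo
dfag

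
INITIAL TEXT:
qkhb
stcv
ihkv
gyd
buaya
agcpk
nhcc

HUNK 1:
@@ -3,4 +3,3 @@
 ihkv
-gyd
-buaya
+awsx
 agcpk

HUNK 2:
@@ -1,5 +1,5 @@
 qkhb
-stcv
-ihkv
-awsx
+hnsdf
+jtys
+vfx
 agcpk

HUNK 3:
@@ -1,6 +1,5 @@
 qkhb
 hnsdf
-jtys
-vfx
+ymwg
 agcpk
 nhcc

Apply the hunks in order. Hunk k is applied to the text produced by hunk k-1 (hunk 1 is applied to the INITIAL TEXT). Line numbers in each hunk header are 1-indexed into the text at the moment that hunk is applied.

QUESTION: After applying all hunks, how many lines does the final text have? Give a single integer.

Hunk 1: at line 3 remove [gyd,buaya] add [awsx] -> 6 lines: qkhb stcv ihkv awsx agcpk nhcc
Hunk 2: at line 1 remove [stcv,ihkv,awsx] add [hnsdf,jtys,vfx] -> 6 lines: qkhb hnsdf jtys vfx agcpk nhcc
Hunk 3: at line 1 remove [jtys,vfx] add [ymwg] -> 5 lines: qkhb hnsdf ymwg agcpk nhcc
Final line count: 5

Answer: 5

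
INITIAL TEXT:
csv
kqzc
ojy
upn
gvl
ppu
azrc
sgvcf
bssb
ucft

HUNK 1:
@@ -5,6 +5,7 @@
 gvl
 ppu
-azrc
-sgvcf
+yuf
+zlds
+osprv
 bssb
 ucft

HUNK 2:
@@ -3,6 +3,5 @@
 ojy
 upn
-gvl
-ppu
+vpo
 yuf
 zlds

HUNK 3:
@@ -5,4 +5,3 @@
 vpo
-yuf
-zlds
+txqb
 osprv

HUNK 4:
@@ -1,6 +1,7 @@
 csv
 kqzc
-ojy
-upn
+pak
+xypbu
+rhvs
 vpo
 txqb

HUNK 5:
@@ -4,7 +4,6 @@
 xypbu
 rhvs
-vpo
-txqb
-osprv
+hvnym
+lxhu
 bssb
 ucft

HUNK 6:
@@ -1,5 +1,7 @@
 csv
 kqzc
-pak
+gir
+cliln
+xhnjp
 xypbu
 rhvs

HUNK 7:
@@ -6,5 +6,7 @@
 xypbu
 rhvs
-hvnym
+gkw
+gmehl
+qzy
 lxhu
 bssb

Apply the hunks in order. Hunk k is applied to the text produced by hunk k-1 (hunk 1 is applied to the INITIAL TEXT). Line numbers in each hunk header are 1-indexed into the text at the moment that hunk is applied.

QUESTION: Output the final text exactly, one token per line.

Hunk 1: at line 5 remove [azrc,sgvcf] add [yuf,zlds,osprv] -> 11 lines: csv kqzc ojy upn gvl ppu yuf zlds osprv bssb ucft
Hunk 2: at line 3 remove [gvl,ppu] add [vpo] -> 10 lines: csv kqzc ojy upn vpo yuf zlds osprv bssb ucft
Hunk 3: at line 5 remove [yuf,zlds] add [txqb] -> 9 lines: csv kqzc ojy upn vpo txqb osprv bssb ucft
Hunk 4: at line 1 remove [ojy,upn] add [pak,xypbu,rhvs] -> 10 lines: csv kqzc pak xypbu rhvs vpo txqb osprv bssb ucft
Hunk 5: at line 4 remove [vpo,txqb,osprv] add [hvnym,lxhu] -> 9 lines: csv kqzc pak xypbu rhvs hvnym lxhu bssb ucft
Hunk 6: at line 1 remove [pak] add [gir,cliln,xhnjp] -> 11 lines: csv kqzc gir cliln xhnjp xypbu rhvs hvnym lxhu bssb ucft
Hunk 7: at line 6 remove [hvnym] add [gkw,gmehl,qzy] -> 13 lines: csv kqzc gir cliln xhnjp xypbu rhvs gkw gmehl qzy lxhu bssb ucft

Answer: csv
kqzc
gir
cliln
xhnjp
xypbu
rhvs
gkw
gmehl
qzy
lxhu
bssb
ucft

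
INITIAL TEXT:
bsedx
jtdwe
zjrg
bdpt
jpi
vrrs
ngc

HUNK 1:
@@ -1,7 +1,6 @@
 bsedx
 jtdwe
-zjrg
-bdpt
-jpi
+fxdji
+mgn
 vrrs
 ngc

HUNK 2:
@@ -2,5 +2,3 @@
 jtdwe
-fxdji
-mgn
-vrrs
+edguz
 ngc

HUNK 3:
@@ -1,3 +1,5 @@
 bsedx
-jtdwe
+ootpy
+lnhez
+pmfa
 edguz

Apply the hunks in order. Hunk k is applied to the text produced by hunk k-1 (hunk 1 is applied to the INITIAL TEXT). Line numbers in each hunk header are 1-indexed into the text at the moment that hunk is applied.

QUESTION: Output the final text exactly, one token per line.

Answer: bsedx
ootpy
lnhez
pmfa
edguz
ngc

Derivation:
Hunk 1: at line 1 remove [zjrg,bdpt,jpi] add [fxdji,mgn] -> 6 lines: bsedx jtdwe fxdji mgn vrrs ngc
Hunk 2: at line 2 remove [fxdji,mgn,vrrs] add [edguz] -> 4 lines: bsedx jtdwe edguz ngc
Hunk 3: at line 1 remove [jtdwe] add [ootpy,lnhez,pmfa] -> 6 lines: bsedx ootpy lnhez pmfa edguz ngc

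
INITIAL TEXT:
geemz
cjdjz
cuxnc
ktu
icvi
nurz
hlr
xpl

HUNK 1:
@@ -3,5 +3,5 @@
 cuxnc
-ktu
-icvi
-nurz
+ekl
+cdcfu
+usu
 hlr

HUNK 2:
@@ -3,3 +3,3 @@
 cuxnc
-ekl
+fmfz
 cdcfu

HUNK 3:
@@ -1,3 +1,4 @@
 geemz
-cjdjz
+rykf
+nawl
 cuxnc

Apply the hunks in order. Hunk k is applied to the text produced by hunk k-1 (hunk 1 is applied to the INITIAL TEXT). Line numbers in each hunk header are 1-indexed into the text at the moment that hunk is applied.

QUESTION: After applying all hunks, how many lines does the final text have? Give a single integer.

Answer: 9

Derivation:
Hunk 1: at line 3 remove [ktu,icvi,nurz] add [ekl,cdcfu,usu] -> 8 lines: geemz cjdjz cuxnc ekl cdcfu usu hlr xpl
Hunk 2: at line 3 remove [ekl] add [fmfz] -> 8 lines: geemz cjdjz cuxnc fmfz cdcfu usu hlr xpl
Hunk 3: at line 1 remove [cjdjz] add [rykf,nawl] -> 9 lines: geemz rykf nawl cuxnc fmfz cdcfu usu hlr xpl
Final line count: 9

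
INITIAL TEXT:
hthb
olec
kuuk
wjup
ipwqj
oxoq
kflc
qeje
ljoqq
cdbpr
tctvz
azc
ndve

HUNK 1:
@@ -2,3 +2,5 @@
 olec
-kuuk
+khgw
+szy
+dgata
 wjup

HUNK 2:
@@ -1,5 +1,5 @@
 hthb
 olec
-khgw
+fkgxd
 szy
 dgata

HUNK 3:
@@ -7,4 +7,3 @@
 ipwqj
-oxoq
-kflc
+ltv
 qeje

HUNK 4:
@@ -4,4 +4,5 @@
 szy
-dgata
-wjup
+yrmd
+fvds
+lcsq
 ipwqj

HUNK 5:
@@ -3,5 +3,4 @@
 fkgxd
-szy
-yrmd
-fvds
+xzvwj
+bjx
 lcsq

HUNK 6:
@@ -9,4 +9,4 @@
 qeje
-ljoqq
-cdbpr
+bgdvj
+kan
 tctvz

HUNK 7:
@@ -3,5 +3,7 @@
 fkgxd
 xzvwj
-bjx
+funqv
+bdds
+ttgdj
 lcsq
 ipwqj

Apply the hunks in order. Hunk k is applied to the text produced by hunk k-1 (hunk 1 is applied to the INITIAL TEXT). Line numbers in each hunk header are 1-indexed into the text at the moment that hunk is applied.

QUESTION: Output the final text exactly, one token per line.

Hunk 1: at line 2 remove [kuuk] add [khgw,szy,dgata] -> 15 lines: hthb olec khgw szy dgata wjup ipwqj oxoq kflc qeje ljoqq cdbpr tctvz azc ndve
Hunk 2: at line 1 remove [khgw] add [fkgxd] -> 15 lines: hthb olec fkgxd szy dgata wjup ipwqj oxoq kflc qeje ljoqq cdbpr tctvz azc ndve
Hunk 3: at line 7 remove [oxoq,kflc] add [ltv] -> 14 lines: hthb olec fkgxd szy dgata wjup ipwqj ltv qeje ljoqq cdbpr tctvz azc ndve
Hunk 4: at line 4 remove [dgata,wjup] add [yrmd,fvds,lcsq] -> 15 lines: hthb olec fkgxd szy yrmd fvds lcsq ipwqj ltv qeje ljoqq cdbpr tctvz azc ndve
Hunk 5: at line 3 remove [szy,yrmd,fvds] add [xzvwj,bjx] -> 14 lines: hthb olec fkgxd xzvwj bjx lcsq ipwqj ltv qeje ljoqq cdbpr tctvz azc ndve
Hunk 6: at line 9 remove [ljoqq,cdbpr] add [bgdvj,kan] -> 14 lines: hthb olec fkgxd xzvwj bjx lcsq ipwqj ltv qeje bgdvj kan tctvz azc ndve
Hunk 7: at line 3 remove [bjx] add [funqv,bdds,ttgdj] -> 16 lines: hthb olec fkgxd xzvwj funqv bdds ttgdj lcsq ipwqj ltv qeje bgdvj kan tctvz azc ndve

Answer: hthb
olec
fkgxd
xzvwj
funqv
bdds
ttgdj
lcsq
ipwqj
ltv
qeje
bgdvj
kan
tctvz
azc
ndve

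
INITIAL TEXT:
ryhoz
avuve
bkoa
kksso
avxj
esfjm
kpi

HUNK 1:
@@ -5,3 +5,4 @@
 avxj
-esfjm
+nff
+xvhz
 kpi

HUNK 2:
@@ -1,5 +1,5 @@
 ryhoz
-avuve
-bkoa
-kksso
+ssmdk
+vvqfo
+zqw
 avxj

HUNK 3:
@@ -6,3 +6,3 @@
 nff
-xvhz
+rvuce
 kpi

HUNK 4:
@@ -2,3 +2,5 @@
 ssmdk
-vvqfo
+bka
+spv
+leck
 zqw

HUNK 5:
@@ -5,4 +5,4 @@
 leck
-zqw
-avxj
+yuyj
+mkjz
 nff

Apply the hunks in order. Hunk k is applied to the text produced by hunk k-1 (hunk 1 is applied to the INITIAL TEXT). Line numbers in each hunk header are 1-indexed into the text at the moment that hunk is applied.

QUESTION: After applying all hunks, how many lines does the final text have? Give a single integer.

Answer: 10

Derivation:
Hunk 1: at line 5 remove [esfjm] add [nff,xvhz] -> 8 lines: ryhoz avuve bkoa kksso avxj nff xvhz kpi
Hunk 2: at line 1 remove [avuve,bkoa,kksso] add [ssmdk,vvqfo,zqw] -> 8 lines: ryhoz ssmdk vvqfo zqw avxj nff xvhz kpi
Hunk 3: at line 6 remove [xvhz] add [rvuce] -> 8 lines: ryhoz ssmdk vvqfo zqw avxj nff rvuce kpi
Hunk 4: at line 2 remove [vvqfo] add [bka,spv,leck] -> 10 lines: ryhoz ssmdk bka spv leck zqw avxj nff rvuce kpi
Hunk 5: at line 5 remove [zqw,avxj] add [yuyj,mkjz] -> 10 lines: ryhoz ssmdk bka spv leck yuyj mkjz nff rvuce kpi
Final line count: 10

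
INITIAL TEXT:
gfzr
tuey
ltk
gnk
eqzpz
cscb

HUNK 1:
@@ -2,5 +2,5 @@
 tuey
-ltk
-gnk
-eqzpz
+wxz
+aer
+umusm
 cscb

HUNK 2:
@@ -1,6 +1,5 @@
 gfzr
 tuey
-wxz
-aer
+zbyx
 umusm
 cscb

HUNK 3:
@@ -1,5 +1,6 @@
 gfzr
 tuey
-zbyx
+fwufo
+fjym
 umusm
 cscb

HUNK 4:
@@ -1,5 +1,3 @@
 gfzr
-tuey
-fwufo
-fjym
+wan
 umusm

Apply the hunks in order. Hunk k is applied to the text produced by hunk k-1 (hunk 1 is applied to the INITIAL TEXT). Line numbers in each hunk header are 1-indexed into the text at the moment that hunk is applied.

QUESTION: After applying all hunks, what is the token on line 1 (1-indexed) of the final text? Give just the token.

Hunk 1: at line 2 remove [ltk,gnk,eqzpz] add [wxz,aer,umusm] -> 6 lines: gfzr tuey wxz aer umusm cscb
Hunk 2: at line 1 remove [wxz,aer] add [zbyx] -> 5 lines: gfzr tuey zbyx umusm cscb
Hunk 3: at line 1 remove [zbyx] add [fwufo,fjym] -> 6 lines: gfzr tuey fwufo fjym umusm cscb
Hunk 4: at line 1 remove [tuey,fwufo,fjym] add [wan] -> 4 lines: gfzr wan umusm cscb
Final line 1: gfzr

Answer: gfzr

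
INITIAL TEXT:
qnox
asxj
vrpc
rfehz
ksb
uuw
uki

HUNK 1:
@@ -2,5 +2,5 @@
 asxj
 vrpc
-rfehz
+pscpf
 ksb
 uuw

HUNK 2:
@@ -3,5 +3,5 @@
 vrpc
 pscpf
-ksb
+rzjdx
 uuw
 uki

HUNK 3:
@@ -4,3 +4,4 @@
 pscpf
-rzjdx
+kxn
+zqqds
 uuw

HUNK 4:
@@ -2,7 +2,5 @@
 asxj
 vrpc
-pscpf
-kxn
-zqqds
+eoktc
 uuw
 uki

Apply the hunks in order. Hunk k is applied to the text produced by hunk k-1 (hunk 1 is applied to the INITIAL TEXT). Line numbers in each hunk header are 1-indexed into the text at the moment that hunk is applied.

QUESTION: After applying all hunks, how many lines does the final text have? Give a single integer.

Hunk 1: at line 2 remove [rfehz] add [pscpf] -> 7 lines: qnox asxj vrpc pscpf ksb uuw uki
Hunk 2: at line 3 remove [ksb] add [rzjdx] -> 7 lines: qnox asxj vrpc pscpf rzjdx uuw uki
Hunk 3: at line 4 remove [rzjdx] add [kxn,zqqds] -> 8 lines: qnox asxj vrpc pscpf kxn zqqds uuw uki
Hunk 4: at line 2 remove [pscpf,kxn,zqqds] add [eoktc] -> 6 lines: qnox asxj vrpc eoktc uuw uki
Final line count: 6

Answer: 6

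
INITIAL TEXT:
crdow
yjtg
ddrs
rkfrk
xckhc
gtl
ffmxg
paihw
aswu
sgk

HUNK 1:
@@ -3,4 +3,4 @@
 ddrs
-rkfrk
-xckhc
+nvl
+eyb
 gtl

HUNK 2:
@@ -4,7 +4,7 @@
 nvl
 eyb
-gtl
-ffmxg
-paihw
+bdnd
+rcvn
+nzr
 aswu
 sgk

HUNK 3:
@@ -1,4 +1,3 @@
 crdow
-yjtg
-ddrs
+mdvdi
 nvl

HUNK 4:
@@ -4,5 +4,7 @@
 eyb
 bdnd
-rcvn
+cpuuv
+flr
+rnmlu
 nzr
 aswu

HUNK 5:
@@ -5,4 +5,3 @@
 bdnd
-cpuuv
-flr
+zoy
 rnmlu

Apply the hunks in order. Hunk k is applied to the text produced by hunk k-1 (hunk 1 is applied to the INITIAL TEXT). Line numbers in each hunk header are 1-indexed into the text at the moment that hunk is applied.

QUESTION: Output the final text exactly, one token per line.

Answer: crdow
mdvdi
nvl
eyb
bdnd
zoy
rnmlu
nzr
aswu
sgk

Derivation:
Hunk 1: at line 3 remove [rkfrk,xckhc] add [nvl,eyb] -> 10 lines: crdow yjtg ddrs nvl eyb gtl ffmxg paihw aswu sgk
Hunk 2: at line 4 remove [gtl,ffmxg,paihw] add [bdnd,rcvn,nzr] -> 10 lines: crdow yjtg ddrs nvl eyb bdnd rcvn nzr aswu sgk
Hunk 3: at line 1 remove [yjtg,ddrs] add [mdvdi] -> 9 lines: crdow mdvdi nvl eyb bdnd rcvn nzr aswu sgk
Hunk 4: at line 4 remove [rcvn] add [cpuuv,flr,rnmlu] -> 11 lines: crdow mdvdi nvl eyb bdnd cpuuv flr rnmlu nzr aswu sgk
Hunk 5: at line 5 remove [cpuuv,flr] add [zoy] -> 10 lines: crdow mdvdi nvl eyb bdnd zoy rnmlu nzr aswu sgk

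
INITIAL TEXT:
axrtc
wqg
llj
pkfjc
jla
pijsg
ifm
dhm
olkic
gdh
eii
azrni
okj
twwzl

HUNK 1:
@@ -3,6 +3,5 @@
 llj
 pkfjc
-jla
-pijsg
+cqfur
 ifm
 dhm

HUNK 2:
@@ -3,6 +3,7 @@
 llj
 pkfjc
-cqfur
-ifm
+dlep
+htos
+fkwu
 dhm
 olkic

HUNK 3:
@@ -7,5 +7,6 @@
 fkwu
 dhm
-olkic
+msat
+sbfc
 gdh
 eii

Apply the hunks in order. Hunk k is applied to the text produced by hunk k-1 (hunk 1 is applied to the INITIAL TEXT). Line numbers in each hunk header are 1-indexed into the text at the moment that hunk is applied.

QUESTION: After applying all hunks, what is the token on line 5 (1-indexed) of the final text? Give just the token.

Hunk 1: at line 3 remove [jla,pijsg] add [cqfur] -> 13 lines: axrtc wqg llj pkfjc cqfur ifm dhm olkic gdh eii azrni okj twwzl
Hunk 2: at line 3 remove [cqfur,ifm] add [dlep,htos,fkwu] -> 14 lines: axrtc wqg llj pkfjc dlep htos fkwu dhm olkic gdh eii azrni okj twwzl
Hunk 3: at line 7 remove [olkic] add [msat,sbfc] -> 15 lines: axrtc wqg llj pkfjc dlep htos fkwu dhm msat sbfc gdh eii azrni okj twwzl
Final line 5: dlep

Answer: dlep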